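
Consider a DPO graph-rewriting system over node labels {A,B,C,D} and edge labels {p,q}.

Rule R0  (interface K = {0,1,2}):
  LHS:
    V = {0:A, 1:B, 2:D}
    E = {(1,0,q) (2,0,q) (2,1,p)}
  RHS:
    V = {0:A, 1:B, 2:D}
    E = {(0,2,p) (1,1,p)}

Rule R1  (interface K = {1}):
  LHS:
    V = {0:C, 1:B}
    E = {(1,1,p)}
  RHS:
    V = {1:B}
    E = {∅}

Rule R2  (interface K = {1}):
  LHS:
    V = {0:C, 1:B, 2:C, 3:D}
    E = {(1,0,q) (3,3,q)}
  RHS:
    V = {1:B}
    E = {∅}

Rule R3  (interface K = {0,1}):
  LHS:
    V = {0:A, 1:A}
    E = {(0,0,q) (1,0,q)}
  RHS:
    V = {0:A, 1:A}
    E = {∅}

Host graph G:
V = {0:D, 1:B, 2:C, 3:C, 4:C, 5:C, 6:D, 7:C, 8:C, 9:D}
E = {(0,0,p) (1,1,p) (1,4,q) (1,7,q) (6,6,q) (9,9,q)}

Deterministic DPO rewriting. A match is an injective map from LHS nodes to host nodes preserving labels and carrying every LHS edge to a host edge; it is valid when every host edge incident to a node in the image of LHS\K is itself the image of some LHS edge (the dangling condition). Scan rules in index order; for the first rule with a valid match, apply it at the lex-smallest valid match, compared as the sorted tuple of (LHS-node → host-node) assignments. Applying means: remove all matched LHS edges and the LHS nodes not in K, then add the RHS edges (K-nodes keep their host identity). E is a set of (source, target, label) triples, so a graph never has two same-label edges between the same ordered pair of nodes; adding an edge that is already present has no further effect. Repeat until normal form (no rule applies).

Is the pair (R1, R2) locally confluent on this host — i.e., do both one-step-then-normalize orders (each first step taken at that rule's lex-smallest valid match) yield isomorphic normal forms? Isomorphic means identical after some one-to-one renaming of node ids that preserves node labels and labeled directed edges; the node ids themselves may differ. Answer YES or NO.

Answer: YES

Rewrite trace:
branch R1-first: apply at {0↦2, 1↦1} → |E|=5, then 2 more step(s) → NF |V|=3 |E|=1 V={0:D, 1:B, 8:C} E=0-p->0
branch R2-first: apply at {0↦4, 1↦1, 2↦2, 3↦6} → |E|=4, then 2 more step(s) → NF |V|=3 |E|=1 V={0:D, 1:B, 8:C} E=0-p->0
graphs isomorphic (equal up to label-preserving node renaming)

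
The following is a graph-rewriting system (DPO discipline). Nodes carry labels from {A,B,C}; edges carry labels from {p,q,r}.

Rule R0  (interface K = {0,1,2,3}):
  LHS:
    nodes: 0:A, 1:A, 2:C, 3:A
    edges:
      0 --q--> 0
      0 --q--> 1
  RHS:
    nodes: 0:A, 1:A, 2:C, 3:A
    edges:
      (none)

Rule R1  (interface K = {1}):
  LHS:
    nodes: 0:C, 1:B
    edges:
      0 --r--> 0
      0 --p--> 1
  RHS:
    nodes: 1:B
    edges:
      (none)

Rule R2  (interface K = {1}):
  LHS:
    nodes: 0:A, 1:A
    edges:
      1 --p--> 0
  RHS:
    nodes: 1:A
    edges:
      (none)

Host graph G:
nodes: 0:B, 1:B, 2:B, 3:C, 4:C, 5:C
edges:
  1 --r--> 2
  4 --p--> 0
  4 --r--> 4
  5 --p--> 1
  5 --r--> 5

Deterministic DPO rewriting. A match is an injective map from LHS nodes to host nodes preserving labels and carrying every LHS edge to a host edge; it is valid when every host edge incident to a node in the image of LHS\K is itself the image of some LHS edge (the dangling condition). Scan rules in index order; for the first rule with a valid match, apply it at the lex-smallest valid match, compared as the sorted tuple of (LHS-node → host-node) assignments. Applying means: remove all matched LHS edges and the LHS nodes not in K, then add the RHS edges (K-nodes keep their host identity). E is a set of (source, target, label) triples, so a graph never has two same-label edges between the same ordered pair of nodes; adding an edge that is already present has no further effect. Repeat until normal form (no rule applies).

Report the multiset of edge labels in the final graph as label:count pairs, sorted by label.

start.  V:6 E:5  edges: 1-r->2 4-p->0 4-r->4 5-p->1 5-r->5
1. fire R1 via {0↦4, 1↦0}  →  V:5 E:3  edges: 1-r->2 5-p->1 5-r->5
2. fire R1 via {0↦5, 1↦1}  →  V:4 E:1  edges: 1-r->2
normal form: no rule applies after step 2
NF edges: [(1, 2, 'r')]

Answer: r:1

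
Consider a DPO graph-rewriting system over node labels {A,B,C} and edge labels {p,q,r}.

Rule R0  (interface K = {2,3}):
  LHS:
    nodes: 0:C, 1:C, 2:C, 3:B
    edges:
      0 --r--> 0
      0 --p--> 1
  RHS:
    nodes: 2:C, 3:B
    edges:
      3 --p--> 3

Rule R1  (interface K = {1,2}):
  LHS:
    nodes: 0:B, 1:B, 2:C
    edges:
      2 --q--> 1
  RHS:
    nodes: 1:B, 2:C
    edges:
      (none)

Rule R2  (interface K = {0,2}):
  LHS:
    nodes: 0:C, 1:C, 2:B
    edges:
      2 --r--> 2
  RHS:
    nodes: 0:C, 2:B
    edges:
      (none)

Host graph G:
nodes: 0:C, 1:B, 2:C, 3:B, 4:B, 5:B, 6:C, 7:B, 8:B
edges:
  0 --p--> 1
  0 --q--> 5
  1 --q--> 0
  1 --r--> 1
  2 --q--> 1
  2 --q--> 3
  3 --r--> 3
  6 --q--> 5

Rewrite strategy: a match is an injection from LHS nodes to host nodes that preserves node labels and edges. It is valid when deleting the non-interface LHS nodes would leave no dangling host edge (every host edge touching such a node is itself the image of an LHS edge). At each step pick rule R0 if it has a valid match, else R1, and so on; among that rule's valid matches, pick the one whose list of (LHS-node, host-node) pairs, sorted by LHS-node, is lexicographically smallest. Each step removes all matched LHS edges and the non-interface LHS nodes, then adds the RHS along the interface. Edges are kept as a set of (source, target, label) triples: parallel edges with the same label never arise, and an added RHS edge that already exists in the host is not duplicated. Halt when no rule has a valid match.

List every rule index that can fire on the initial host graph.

Answer: [R1]

Steps:
R0: no valid match — LHS pattern not found
R1: 12 valid matches — {0↦4, 1↦1, 2↦2}, {0↦4, 1↦3, 2↦2}, {0↦4, 1↦5, 2↦0} (+9 more)
R2: no valid match — 12 raw matches, all fail dangling condition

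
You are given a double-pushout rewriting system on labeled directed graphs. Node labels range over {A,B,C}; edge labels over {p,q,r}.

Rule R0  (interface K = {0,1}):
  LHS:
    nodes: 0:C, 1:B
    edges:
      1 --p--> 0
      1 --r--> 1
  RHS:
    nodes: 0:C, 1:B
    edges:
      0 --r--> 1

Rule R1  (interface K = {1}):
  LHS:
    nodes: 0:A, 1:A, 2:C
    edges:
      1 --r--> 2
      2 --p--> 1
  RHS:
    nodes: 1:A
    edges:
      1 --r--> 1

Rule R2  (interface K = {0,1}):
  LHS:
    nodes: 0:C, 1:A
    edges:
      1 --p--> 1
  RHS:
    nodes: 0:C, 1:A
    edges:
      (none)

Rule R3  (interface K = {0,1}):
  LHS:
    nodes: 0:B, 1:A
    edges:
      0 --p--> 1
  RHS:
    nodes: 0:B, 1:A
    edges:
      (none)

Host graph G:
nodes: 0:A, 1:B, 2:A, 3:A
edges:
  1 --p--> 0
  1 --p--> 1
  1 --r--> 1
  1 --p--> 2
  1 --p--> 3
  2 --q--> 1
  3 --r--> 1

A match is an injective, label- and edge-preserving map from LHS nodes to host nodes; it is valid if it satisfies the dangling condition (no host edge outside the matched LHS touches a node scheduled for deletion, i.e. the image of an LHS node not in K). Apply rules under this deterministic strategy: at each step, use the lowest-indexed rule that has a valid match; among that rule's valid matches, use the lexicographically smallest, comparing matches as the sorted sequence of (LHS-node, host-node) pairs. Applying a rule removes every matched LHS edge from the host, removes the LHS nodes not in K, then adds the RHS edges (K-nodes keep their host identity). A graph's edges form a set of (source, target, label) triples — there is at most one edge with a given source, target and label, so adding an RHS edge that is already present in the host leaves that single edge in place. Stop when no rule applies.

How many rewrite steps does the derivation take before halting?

Answer: 3

Steps:
start.  V:4 E:7  edges: 1-p->0 1-p->1 1-r->1 1-p->2 1-p->3 2-q->1 3-r->1
1. fire R3 via {0↦1, 1↦0}  →  V:4 E:6  edges: 1-p->1 1-r->1 1-p->2 1-p->3 2-q->1 3-r->1
2. fire R3 via {0↦1, 1↦2}  →  V:4 E:5  edges: 1-p->1 1-r->1 1-p->3 2-q->1 3-r->1
3. fire R3 via {0↦1, 1↦3}  →  V:4 E:4  edges: 1-p->1 1-r->1 2-q->1 3-r->1
final graph: no rule applies after step 3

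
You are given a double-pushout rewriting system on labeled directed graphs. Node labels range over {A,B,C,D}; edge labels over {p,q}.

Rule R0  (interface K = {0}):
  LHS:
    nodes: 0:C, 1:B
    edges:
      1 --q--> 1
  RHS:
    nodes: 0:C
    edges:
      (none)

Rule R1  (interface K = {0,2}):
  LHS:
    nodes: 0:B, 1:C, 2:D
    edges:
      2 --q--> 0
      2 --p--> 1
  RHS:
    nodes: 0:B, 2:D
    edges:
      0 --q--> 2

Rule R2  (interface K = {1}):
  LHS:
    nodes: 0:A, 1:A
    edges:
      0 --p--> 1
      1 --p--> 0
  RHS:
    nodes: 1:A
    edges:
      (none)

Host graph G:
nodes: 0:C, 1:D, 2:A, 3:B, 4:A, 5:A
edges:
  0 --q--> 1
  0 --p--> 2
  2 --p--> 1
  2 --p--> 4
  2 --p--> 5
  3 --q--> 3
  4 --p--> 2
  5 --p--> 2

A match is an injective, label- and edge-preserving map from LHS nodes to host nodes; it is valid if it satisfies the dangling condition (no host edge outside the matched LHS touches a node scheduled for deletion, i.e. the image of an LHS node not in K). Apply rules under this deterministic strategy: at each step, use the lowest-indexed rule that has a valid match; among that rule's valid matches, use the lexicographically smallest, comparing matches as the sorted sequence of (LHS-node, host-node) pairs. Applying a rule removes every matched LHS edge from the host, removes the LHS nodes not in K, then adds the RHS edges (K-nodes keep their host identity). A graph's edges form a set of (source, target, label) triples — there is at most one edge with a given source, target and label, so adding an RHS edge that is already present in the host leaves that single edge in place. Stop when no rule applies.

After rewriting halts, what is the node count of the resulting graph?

Answer: 3

Rewrite trace:
[0] host  ⇒  6 nodes, 8 edges  {0-q->1 0-p->2 2-p->1 2-p->4 2-p->5 3-q->3 4-p->2 5-p->2}
[1] R0 @ {0↦0, 1↦3}  ⇒  5 nodes, 7 edges  {0-q->1 0-p->2 2-p->1 2-p->4 2-p->5 4-p->2 5-p->2}
[2] R2 @ {0↦4, 1↦2}  ⇒  4 nodes, 5 edges  {0-q->1 0-p->2 2-p->1 2-p->5 5-p->2}
[3] R2 @ {0↦5, 1↦2}  ⇒  3 nodes, 3 edges  {0-q->1 0-p->2 2-p->1}
normal form: no rule applies after step 3
NF nodes: {0:C, 1:D, 2:A}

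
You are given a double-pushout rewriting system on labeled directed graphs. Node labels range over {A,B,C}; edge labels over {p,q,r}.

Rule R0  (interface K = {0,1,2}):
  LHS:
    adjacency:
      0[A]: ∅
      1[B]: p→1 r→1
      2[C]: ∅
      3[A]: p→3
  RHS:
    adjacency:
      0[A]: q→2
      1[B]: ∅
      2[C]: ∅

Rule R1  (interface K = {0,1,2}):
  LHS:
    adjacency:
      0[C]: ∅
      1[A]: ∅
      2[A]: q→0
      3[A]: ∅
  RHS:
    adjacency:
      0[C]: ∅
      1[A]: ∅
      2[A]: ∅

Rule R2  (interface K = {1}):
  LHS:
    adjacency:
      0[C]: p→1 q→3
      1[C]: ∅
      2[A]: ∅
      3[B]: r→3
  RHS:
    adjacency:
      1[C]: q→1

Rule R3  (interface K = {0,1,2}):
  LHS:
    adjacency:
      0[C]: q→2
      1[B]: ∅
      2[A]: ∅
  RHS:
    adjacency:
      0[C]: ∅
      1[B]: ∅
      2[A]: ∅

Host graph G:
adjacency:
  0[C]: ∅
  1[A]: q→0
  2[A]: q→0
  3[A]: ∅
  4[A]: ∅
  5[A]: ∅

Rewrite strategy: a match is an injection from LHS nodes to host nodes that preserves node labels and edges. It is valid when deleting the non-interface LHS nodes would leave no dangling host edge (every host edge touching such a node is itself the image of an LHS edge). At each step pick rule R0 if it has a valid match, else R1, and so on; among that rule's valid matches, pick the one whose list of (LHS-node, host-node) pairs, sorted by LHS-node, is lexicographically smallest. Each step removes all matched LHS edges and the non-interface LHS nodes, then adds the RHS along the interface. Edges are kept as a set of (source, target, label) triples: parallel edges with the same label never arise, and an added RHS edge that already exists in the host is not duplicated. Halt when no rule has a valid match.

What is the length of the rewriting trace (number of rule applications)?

[0] host  ⇒  6 nodes, 2 edges  {1-q->0 2-q->0}
[1] R1 @ {0↦0, 1↦1, 2↦2, 3↦3}  ⇒  5 nodes, 1 edges  {1-q->0}
[2] R1 @ {0↦0, 1↦2, 2↦1, 3↦4}  ⇒  4 nodes, 0 edges  {∅}
final graph: no rule applies after step 2

Answer: 2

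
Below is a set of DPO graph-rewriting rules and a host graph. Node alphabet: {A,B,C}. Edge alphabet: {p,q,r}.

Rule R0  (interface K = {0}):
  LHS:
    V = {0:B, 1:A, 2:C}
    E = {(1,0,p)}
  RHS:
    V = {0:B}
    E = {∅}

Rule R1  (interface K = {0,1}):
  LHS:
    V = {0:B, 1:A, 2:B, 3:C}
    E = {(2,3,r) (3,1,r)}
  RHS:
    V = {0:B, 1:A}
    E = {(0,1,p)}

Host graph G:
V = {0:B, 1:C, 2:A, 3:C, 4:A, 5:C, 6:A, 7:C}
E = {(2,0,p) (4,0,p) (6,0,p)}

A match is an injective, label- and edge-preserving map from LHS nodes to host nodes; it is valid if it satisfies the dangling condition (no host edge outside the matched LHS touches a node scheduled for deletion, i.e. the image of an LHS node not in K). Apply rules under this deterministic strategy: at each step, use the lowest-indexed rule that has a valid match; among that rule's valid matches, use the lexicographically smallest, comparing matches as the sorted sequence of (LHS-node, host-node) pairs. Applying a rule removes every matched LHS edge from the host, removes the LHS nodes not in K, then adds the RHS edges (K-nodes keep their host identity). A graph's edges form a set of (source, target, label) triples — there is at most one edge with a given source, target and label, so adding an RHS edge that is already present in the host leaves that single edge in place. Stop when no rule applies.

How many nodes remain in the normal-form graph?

[0] host  ⇒  8 nodes, 3 edges  {2-p->0 4-p->0 6-p->0}
[1] R0 @ {0↦0, 1↦2, 2↦1}  ⇒  6 nodes, 2 edges  {4-p->0 6-p->0}
[2] R0 @ {0↦0, 1↦4, 2↦3}  ⇒  4 nodes, 1 edges  {6-p->0}
[3] R0 @ {0↦0, 1↦6, 2↦5}  ⇒  2 nodes, 0 edges  {∅}
normal form: no rule applies after step 3
NF nodes: {0:B, 7:C}

Answer: 2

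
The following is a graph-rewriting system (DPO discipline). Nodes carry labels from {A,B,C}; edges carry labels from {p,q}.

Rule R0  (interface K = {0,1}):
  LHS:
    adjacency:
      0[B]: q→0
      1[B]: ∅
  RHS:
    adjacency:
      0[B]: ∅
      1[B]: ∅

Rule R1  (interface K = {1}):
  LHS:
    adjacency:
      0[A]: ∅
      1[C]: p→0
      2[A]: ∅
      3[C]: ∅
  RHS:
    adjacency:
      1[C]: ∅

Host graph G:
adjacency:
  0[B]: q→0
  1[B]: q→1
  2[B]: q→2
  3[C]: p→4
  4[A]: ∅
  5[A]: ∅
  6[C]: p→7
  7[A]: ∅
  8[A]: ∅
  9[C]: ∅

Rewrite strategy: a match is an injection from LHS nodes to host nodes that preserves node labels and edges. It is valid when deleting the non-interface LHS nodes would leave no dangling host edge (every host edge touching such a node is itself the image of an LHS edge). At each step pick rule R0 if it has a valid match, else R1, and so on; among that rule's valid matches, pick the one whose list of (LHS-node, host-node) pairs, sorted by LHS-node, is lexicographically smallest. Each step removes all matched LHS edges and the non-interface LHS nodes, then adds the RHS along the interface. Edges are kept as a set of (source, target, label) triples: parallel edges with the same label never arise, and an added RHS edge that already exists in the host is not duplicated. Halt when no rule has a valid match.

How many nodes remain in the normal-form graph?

Answer: 4

Steps:
start.  V:10 E:5  edges: 0-q->0 1-q->1 2-q->2 3-p->4 6-p->7
1. fire R0 via {0↦0, 1↦1}  →  V:10 E:4  edges: 1-q->1 2-q->2 3-p->4 6-p->7
2. fire R0 via {0↦1, 1↦0}  →  V:10 E:3  edges: 2-q->2 3-p->4 6-p->7
3. fire R0 via {0↦2, 1↦0}  →  V:10 E:2  edges: 3-p->4 6-p->7
4. fire R1 via {0↦4, 1↦3, 2↦5, 3↦9}  →  V:7 E:1  edges: 6-p->7
5. fire R1 via {0↦7, 1↦6, 2↦8, 3↦3}  →  V:4 E:0  edges: ∅
halt: no rule applies after step 5
NF nodes: {0:B, 1:B, 2:B, 6:C}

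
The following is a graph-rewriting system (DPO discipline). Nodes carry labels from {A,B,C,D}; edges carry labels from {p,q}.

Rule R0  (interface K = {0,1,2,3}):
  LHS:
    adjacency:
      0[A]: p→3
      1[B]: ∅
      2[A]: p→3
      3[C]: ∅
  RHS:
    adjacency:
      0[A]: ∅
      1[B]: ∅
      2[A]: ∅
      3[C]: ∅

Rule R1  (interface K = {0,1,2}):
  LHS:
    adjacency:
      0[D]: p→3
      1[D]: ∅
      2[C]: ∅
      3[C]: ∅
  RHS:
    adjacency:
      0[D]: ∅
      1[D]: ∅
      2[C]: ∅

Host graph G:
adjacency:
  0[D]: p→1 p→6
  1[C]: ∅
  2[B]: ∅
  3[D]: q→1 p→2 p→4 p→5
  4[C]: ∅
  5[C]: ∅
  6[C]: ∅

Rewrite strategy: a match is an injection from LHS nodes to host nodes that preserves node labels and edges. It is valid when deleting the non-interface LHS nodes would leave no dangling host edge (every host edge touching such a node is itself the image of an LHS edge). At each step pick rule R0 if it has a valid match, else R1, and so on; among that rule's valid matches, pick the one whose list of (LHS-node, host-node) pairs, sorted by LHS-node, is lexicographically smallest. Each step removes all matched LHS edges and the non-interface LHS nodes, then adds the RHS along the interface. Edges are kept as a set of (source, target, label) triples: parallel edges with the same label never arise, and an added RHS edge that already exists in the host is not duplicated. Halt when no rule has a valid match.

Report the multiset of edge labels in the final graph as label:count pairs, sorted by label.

Answer: p:2 q:1

Steps:
[0] host  ⇒  7 nodes, 6 edges  {0-p->1 0-p->6 3-q->1 3-p->2 3-p->4 3-p->5}
[1] R1 @ {0↦0, 1↦3, 2↦1, 3↦6}  ⇒  6 nodes, 5 edges  {0-p->1 3-q->1 3-p->2 3-p->4 3-p->5}
[2] R1 @ {0↦3, 1↦0, 2↦1, 3↦4}  ⇒  5 nodes, 4 edges  {0-p->1 3-q->1 3-p->2 3-p->5}
[3] R1 @ {0↦3, 1↦0, 2↦1, 3↦5}  ⇒  4 nodes, 3 edges  {0-p->1 3-q->1 3-p->2}
final graph: no rule applies after step 3
NF edges: [(0, 1, 'p'), (3, 1, 'q'), (3, 2, 'p')]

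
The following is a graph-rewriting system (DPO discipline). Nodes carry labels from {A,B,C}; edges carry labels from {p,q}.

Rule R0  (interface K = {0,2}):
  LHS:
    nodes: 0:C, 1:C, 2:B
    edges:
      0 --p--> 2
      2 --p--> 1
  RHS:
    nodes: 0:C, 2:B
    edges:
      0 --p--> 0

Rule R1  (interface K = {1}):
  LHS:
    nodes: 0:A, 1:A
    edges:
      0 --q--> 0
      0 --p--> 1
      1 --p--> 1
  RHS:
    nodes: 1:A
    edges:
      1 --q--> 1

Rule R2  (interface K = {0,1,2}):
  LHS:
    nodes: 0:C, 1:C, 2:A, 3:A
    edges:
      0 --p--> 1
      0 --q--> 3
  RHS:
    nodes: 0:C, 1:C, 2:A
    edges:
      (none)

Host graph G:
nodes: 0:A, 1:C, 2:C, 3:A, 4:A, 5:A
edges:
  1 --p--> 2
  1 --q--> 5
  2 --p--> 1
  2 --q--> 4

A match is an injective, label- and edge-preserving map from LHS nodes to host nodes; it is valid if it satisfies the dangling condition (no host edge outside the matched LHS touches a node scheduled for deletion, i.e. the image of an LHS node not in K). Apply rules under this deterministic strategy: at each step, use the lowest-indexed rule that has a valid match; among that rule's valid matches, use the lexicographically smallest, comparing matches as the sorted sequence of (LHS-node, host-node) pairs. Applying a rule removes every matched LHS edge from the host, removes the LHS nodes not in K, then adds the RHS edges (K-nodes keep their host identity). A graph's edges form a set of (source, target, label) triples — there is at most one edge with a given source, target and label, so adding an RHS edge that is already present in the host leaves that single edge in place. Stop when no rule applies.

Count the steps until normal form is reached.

[0] host  ⇒  6 nodes, 4 edges  {1-p->2 1-q->5 2-p->1 2-q->4}
[1] R2 @ {0↦1, 1↦2, 2↦0, 3↦5}  ⇒  5 nodes, 2 edges  {2-p->1 2-q->4}
[2] R2 @ {0↦2, 1↦1, 2↦0, 3↦4}  ⇒  4 nodes, 0 edges  {∅}
normal form: no rule applies after step 2

Answer: 2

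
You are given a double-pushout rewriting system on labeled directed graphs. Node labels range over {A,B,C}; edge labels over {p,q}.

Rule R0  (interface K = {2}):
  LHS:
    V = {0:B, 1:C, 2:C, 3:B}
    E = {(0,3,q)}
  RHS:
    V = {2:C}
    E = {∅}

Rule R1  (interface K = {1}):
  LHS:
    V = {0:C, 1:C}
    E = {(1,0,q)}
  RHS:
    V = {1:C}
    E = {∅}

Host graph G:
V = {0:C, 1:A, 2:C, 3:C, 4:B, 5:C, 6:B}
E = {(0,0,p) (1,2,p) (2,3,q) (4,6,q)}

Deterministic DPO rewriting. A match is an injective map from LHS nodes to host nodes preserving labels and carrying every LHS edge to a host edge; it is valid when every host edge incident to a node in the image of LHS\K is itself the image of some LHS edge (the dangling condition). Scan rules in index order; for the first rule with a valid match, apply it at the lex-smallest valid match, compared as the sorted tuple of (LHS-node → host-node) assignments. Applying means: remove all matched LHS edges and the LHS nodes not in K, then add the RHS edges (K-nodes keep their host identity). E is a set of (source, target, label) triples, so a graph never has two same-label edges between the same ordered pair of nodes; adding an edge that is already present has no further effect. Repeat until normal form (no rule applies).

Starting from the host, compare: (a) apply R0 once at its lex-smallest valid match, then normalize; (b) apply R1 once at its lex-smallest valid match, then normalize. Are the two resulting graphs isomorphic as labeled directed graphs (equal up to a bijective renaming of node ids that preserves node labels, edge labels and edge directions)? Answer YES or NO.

branch R0-first: apply at {0↦4, 1↦5, 2↦0, 3↦6} → |E|=3, then 1 more step(s) → NF |V|=3 |E|=2 V={0:C, 1:A, 2:C} E=0-p->0 1-p->2
branch R1-first: apply at {0↦3, 1↦2} → |E|=3, then 1 more step(s) → NF |V|=3 |E|=2 V={0:C, 1:A, 2:C} E=0-p->0 1-p->2
graphs isomorphic (equal up to label-preserving node renaming)

Answer: YES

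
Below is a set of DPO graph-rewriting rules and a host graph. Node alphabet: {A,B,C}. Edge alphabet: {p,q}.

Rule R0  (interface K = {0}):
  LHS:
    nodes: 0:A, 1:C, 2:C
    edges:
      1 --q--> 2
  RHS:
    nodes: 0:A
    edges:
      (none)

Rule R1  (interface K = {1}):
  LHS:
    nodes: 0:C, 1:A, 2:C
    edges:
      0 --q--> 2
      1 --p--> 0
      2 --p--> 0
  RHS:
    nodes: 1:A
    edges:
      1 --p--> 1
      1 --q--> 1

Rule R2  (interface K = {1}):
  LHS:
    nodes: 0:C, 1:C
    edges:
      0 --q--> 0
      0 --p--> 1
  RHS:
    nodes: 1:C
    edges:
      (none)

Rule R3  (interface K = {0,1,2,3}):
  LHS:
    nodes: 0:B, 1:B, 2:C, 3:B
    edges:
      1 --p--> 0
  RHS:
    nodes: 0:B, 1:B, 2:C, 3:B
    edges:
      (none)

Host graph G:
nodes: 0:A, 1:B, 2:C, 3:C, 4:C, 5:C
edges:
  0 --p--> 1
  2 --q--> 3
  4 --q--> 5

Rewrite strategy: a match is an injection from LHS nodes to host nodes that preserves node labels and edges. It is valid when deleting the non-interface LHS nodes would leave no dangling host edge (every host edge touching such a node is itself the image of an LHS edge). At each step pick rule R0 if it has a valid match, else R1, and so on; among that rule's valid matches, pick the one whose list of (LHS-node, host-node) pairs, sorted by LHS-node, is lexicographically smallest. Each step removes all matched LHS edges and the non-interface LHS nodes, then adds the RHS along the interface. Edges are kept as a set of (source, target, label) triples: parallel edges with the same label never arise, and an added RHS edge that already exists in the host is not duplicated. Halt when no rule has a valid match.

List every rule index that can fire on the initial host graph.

Answer: [R0]

Derivation:
R0: 2 valid matches — {0↦0, 1↦2, 2↦3}, {0↦0, 1↦4, 2↦5}
R1: no valid match — LHS pattern not found
R2: no valid match — LHS pattern not found
R3: no valid match — LHS pattern not found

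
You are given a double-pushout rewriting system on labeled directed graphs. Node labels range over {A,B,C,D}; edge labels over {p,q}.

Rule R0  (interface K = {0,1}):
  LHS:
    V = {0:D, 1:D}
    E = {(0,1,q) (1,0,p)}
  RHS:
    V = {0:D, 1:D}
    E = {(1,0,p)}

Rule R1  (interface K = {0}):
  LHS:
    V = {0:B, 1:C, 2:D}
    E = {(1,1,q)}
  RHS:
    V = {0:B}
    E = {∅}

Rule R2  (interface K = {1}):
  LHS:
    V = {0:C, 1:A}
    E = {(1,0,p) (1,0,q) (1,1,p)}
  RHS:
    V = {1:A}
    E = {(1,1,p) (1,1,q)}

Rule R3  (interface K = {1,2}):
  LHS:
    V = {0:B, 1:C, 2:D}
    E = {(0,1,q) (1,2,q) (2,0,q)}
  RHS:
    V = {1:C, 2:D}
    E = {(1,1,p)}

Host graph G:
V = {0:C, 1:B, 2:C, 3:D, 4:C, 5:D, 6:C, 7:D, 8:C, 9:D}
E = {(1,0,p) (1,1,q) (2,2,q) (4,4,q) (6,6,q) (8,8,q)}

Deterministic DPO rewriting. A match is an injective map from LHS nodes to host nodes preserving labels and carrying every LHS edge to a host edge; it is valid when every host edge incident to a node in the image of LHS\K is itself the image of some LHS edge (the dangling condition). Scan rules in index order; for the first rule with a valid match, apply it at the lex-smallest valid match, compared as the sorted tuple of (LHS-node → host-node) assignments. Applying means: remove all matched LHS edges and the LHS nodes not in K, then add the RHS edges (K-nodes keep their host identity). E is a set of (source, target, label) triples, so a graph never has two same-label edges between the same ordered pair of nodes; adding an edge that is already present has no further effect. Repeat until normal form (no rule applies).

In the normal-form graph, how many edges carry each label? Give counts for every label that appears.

[0] host  ⇒  10 nodes, 6 edges  {1-p->0 1-q->1 2-q->2 4-q->4 6-q->6 8-q->8}
[1] R1 @ {0↦1, 1↦2, 2↦3}  ⇒  8 nodes, 5 edges  {1-p->0 1-q->1 4-q->4 6-q->6 8-q->8}
[2] R1 @ {0↦1, 1↦4, 2↦5}  ⇒  6 nodes, 4 edges  {1-p->0 1-q->1 6-q->6 8-q->8}
[3] R1 @ {0↦1, 1↦6, 2↦7}  ⇒  4 nodes, 3 edges  {1-p->0 1-q->1 8-q->8}
[4] R1 @ {0↦1, 1↦8, 2↦9}  ⇒  2 nodes, 2 edges  {1-p->0 1-q->1}
normal form: no rule applies after step 4
NF edges: [(1, 0, 'p'), (1, 1, 'q')]

Answer: p:1 q:1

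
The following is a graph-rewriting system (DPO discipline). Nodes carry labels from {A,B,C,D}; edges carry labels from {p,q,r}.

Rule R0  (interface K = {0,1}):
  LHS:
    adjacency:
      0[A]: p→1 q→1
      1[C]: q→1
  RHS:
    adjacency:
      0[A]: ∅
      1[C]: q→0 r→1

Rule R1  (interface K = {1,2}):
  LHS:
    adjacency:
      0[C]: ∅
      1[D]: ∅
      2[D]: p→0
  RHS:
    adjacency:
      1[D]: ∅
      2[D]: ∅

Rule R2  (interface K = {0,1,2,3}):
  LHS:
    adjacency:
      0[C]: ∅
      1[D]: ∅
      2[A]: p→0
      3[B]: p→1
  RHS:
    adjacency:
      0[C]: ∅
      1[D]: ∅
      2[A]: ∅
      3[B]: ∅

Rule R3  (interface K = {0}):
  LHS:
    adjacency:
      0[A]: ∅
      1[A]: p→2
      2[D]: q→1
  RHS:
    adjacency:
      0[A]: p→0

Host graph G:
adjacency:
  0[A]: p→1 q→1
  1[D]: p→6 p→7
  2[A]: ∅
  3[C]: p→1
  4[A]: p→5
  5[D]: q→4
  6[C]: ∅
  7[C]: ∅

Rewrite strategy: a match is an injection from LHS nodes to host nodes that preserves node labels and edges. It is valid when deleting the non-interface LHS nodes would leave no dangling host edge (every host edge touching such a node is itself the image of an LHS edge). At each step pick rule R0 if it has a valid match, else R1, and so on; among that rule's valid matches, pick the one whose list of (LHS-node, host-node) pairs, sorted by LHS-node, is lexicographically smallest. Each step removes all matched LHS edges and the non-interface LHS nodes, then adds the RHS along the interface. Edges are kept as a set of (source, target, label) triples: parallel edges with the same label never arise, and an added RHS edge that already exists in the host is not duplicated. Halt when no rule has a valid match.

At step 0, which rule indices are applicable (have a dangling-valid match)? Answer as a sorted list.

Answer: [R1,R3]

Rewrite trace:
R0: no valid match — LHS pattern not found
R1: 2 valid matches — {0↦6, 1↦5, 2↦1}, {0↦7, 1↦5, 2↦1}
R2: no valid match — LHS pattern not found
R3: 2 valid matches — {0↦0, 1↦4, 2↦5}, {0↦2, 1↦4, 2↦5}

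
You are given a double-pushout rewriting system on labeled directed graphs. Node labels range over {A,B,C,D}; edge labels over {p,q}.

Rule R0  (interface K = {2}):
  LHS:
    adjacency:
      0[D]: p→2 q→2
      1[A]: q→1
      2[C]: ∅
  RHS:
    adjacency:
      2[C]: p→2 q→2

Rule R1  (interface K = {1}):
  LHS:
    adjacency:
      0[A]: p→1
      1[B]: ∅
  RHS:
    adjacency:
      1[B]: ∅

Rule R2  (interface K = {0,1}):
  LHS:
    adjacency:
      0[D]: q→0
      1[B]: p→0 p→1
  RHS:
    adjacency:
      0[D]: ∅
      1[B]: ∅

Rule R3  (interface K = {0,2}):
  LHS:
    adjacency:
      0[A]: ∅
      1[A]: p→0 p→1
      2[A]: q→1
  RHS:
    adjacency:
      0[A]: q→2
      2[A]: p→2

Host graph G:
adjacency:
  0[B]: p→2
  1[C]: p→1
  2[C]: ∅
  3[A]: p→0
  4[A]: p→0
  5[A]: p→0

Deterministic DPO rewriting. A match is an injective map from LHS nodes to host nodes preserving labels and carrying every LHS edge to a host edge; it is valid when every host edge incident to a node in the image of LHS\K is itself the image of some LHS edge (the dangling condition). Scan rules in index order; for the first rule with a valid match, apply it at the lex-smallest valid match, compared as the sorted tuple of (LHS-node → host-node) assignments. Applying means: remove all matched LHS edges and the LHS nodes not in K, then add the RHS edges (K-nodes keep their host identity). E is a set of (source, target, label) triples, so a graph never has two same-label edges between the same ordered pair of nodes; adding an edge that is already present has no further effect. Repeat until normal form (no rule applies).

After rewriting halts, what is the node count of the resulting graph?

Answer: 3

Derivation:
start.  V:6 E:5  edges: 0-p->2 1-p->1 3-p->0 4-p->0 5-p->0
1. fire R1 via {0↦3, 1↦0}  →  V:5 E:4  edges: 0-p->2 1-p->1 4-p->0 5-p->0
2. fire R1 via {0↦4, 1↦0}  →  V:4 E:3  edges: 0-p->2 1-p->1 5-p->0
3. fire R1 via {0↦5, 1↦0}  →  V:3 E:2  edges: 0-p->2 1-p->1
normal form: no rule applies after step 3
NF nodes: {0:B, 1:C, 2:C}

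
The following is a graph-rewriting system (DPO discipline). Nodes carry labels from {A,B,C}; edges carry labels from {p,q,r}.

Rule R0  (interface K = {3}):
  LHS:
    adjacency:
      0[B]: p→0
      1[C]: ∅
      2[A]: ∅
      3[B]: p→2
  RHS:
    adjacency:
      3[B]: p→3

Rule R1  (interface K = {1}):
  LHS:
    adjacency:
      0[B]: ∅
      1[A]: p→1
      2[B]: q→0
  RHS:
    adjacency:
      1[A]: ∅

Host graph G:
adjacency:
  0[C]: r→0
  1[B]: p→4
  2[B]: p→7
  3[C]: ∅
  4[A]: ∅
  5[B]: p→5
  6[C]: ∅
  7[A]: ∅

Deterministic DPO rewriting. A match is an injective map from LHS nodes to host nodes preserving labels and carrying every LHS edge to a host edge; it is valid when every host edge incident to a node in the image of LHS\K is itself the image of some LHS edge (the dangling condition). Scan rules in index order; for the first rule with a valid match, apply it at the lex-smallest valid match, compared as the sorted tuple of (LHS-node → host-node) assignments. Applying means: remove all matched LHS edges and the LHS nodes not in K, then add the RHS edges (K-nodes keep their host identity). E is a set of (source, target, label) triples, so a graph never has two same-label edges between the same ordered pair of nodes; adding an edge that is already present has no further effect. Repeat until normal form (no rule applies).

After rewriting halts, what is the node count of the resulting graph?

[0] host  ⇒  8 nodes, 4 edges  {0-r->0 1-p->4 2-p->7 5-p->5}
[1] R0 @ {0↦5, 1↦3, 2↦4, 3↦1}  ⇒  5 nodes, 3 edges  {0-r->0 1-p->1 2-p->7}
[2] R0 @ {0↦1, 1↦6, 2↦7, 3↦2}  ⇒  2 nodes, 2 edges  {0-r->0 2-p->2}
final graph: no rule applies after step 2
NF nodes: {0:C, 2:B}

Answer: 2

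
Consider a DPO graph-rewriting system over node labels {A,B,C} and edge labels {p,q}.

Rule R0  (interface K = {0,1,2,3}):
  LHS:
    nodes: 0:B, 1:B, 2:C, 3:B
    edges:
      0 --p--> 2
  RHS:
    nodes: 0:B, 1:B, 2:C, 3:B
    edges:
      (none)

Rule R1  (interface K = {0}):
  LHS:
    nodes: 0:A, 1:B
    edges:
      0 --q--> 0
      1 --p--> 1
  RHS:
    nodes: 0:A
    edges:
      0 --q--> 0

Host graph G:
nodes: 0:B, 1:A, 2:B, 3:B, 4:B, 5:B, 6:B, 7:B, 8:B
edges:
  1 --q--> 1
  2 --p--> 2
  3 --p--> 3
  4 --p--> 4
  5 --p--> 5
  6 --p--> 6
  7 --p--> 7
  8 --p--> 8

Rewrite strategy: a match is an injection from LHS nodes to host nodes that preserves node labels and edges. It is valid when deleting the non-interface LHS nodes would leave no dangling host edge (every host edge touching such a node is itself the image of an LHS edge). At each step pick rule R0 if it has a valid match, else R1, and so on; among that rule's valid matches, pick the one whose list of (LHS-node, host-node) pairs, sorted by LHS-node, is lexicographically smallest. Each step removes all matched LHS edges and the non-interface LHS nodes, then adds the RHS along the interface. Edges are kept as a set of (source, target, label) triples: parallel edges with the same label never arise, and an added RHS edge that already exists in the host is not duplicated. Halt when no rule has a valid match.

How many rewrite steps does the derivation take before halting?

Answer: 7

Derivation:
[0] host  ⇒  9 nodes, 8 edges  {1-q->1 2-p->2 3-p->3 4-p->4 5-p->5 6-p->6 7-p->7 8-p->8}
[1] R1 @ {0↦1, 1↦2}  ⇒  8 nodes, 7 edges  {1-q->1 3-p->3 4-p->4 5-p->5 6-p->6 7-p->7 8-p->8}
[2] R1 @ {0↦1, 1↦3}  ⇒  7 nodes, 6 edges  {1-q->1 4-p->4 5-p->5 6-p->6 7-p->7 8-p->8}
[3] R1 @ {0↦1, 1↦4}  ⇒  6 nodes, 5 edges  {1-q->1 5-p->5 6-p->6 7-p->7 8-p->8}
[4] R1 @ {0↦1, 1↦5}  ⇒  5 nodes, 4 edges  {1-q->1 6-p->6 7-p->7 8-p->8}
[5] R1 @ {0↦1, 1↦6}  ⇒  4 nodes, 3 edges  {1-q->1 7-p->7 8-p->8}
[6] R1 @ {0↦1, 1↦7}  ⇒  3 nodes, 2 edges  {1-q->1 8-p->8}
[7] R1 @ {0↦1, 1↦8}  ⇒  2 nodes, 1 edges  {1-q->1}
normal form: no rule applies after step 7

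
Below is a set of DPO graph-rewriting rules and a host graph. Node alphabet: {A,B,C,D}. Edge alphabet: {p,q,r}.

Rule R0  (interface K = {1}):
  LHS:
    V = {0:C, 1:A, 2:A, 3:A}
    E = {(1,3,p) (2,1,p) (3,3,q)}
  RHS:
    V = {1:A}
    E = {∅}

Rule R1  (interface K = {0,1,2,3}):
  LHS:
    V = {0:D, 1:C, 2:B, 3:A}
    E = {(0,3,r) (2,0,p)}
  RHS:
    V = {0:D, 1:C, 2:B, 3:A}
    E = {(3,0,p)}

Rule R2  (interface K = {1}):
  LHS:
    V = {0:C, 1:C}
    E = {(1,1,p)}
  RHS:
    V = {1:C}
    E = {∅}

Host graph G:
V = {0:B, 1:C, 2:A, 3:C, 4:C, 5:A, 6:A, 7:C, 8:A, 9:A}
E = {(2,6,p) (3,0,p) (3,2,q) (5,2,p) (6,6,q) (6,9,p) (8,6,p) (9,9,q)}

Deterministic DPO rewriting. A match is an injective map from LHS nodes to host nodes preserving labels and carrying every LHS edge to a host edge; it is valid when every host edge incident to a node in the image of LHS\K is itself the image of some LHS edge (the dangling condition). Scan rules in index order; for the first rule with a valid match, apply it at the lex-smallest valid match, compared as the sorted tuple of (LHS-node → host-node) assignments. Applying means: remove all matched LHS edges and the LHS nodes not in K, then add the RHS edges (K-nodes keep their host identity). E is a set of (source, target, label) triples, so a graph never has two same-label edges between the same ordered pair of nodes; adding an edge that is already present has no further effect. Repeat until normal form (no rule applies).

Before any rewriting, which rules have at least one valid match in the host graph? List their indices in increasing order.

Answer: [R0]

Steps:
R0: 3 valid matches — {0↦1, 1↦6, 2↦8, 3↦9}, {0↦4, 1↦6, 2↦8, 3↦9}, {0↦7, 1↦6, 2↦8, 3↦9}
R1: no valid match — LHS pattern not found
R2: no valid match — LHS pattern not found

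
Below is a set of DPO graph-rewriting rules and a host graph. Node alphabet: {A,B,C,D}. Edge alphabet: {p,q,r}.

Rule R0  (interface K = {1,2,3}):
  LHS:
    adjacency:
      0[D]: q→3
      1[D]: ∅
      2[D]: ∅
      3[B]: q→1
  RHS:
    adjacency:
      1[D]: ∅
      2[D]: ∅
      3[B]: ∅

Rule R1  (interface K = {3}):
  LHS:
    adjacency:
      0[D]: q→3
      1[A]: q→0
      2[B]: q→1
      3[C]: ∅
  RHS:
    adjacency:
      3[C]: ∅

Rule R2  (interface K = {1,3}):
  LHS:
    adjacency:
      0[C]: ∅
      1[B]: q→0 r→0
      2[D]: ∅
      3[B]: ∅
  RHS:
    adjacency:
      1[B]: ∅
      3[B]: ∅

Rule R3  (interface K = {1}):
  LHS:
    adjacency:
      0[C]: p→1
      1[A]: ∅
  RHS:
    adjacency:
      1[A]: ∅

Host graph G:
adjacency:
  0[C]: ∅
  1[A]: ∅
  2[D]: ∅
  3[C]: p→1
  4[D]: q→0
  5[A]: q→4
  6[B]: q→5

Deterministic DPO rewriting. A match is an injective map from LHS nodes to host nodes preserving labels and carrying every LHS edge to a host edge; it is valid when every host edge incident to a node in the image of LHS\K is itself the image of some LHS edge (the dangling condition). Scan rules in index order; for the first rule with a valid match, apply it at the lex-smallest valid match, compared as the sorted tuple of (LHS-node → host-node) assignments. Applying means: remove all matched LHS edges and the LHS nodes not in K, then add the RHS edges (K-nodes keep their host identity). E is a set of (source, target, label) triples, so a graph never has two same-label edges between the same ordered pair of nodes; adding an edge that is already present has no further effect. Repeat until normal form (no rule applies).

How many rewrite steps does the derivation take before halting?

initial: |V|=7 |E|=4  E = 3-p->1 4-q->0 5-q->4 6-q->5
step 1: apply R1 at {0↦4, 1↦5, 2↦6, 3↦0}  → |V|=4 |E|=1  E = 3-p->1
step 2: apply R3 at {0↦3, 1↦1}  → |V|=3 |E|=0  E = ∅
halt: no rule applies after step 2

Answer: 2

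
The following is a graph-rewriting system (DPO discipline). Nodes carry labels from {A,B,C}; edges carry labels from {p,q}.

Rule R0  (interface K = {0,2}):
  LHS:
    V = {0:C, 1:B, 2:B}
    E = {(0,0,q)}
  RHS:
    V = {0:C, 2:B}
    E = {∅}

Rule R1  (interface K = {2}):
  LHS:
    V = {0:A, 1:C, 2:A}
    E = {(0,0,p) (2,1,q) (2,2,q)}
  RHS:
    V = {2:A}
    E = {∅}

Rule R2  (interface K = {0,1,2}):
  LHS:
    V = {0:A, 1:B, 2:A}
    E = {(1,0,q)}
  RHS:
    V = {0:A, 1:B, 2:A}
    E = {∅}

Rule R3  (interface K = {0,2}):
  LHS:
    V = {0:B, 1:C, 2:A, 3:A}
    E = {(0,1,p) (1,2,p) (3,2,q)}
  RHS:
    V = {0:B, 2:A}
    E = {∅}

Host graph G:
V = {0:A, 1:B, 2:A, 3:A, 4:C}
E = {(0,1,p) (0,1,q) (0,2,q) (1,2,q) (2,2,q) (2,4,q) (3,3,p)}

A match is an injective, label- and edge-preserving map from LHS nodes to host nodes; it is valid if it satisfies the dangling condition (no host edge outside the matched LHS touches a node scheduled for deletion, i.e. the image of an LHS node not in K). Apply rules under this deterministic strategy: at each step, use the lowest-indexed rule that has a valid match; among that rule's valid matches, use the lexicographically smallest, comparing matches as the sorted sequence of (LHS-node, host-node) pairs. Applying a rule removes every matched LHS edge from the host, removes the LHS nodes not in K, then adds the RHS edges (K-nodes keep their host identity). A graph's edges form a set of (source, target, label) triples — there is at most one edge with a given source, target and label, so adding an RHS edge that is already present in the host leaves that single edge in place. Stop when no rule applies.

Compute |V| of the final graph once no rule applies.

start.  V:5 E:7  edges: 0-p->1 0-q->1 0-q->2 1-q->2 2-q->2 2-q->4 3-p->3
1. fire R1 via {0↦3, 1↦4, 2↦2}  →  V:3 E:4  edges: 0-p->1 0-q->1 0-q->2 1-q->2
2. fire R2 via {0↦2, 1↦1, 2↦0}  →  V:3 E:3  edges: 0-p->1 0-q->1 0-q->2
normal form: no rule applies after step 2
NF nodes: {0:A, 1:B, 2:A}

Answer: 3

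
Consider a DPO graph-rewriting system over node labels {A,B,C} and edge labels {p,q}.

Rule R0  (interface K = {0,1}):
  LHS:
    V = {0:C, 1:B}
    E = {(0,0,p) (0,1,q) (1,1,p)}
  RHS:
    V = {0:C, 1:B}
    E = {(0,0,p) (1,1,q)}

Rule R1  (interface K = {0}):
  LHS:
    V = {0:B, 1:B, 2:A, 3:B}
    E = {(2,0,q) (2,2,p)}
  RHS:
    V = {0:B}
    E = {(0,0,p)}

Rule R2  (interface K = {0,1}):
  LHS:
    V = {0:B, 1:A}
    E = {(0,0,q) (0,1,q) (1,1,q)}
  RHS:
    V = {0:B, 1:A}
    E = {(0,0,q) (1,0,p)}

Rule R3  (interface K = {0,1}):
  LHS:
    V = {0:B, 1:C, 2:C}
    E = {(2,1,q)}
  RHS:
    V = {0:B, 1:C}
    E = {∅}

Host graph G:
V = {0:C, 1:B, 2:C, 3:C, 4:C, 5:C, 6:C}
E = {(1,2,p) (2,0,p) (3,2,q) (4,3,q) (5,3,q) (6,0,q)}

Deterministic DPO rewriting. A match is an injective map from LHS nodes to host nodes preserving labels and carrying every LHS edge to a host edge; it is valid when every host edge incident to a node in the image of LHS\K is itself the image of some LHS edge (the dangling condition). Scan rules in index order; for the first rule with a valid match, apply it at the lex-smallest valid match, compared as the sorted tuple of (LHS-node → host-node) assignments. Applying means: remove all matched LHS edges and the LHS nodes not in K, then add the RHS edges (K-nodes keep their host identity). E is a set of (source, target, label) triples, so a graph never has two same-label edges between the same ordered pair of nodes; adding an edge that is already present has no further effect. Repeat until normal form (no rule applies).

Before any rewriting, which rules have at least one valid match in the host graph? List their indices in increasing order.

Answer: [R3]

Rewrite trace:
R0: no valid match — LHS pattern not found
R1: no valid match — LHS pattern not found
R2: no valid match — LHS pattern not found
R3: 3 valid matches — {0↦1, 1↦0, 2↦6}, {0↦1, 1↦3, 2↦4}, {0↦1, 1↦3, 2↦5}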